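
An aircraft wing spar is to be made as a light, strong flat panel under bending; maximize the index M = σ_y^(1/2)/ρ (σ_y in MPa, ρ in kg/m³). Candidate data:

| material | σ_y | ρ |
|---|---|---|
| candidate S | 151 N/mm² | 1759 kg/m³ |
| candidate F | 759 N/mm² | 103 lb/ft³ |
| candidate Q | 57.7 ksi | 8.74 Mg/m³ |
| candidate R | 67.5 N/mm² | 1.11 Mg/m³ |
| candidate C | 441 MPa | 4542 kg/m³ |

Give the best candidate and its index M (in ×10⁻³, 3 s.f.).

In SI units:
  candidate S: σ_y = 151.0 MPa, ρ = 1759 kg/m³
  candidate F: σ_y = 759.0 MPa, ρ = 1650 kg/m³
  candidate Q: σ_y = 397.8 MPa, ρ = 8740 kg/m³
  candidate R: σ_y = 67.50 MPa, ρ = 1110 kg/m³
  candidate C: σ_y = 441.0 MPa, ρ = 4542 kg/m³
  candidate F: M = 16.7×10⁻³
  candidate R: M = 7.40×10⁻³
  candidate S: M = 6.99×10⁻³
  candidate C: M = 4.62×10⁻³
  candidate Q: M = 2.28×10⁻³
The maximum is for candidate F.

candidate F, M = 16.7×10⁻³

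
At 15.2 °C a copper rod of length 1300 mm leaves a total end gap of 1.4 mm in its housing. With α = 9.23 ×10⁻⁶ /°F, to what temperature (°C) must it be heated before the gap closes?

80.0 °C

α = 9.23×10⁻⁶/°F × 9/5 = 16.6×10⁻⁶/K.
α·L₀·ΔT = 1.4 mm ⇒ ΔT = 1.4 / (16.6×10⁻⁶ × 1300.0) = 64.82 K.
T = 15.2 + 64.82 = 80.02 °C.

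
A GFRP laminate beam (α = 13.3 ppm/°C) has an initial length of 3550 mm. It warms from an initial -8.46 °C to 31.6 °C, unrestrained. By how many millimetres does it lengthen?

1.89 mm

ΔT = 31.6 − (-8.46) = 40.06 K.
ΔL = α·L₀·ΔT = 13.3×10⁻⁶ × 3550 mm × 40.06 K = 1.89 mm.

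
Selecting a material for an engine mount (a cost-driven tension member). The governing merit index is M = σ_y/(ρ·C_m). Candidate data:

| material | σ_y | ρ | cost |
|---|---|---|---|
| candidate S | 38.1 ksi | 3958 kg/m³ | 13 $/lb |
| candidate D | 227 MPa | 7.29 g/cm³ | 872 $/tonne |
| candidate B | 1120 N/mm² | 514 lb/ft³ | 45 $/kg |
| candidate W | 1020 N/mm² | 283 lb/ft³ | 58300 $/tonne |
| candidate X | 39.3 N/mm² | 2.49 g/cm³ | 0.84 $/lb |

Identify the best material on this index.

Convert each candidate to consistent units, then evaluate M:
  candidate S: σ_y = 262.7 MPa, ρ = 3958 kg/m³, cost = 28.66 $/kg
  candidate D: σ_y = 227.0 MPa, ρ = 7290 kg/m³, cost = 0.8720 $/kg
  candidate B: σ_y = 1120 MPa, ρ = 8233 kg/m³, cost = 45.00 $/kg
  candidate W: σ_y = 1020 MPa, ρ = 4533 kg/m³, cost = 58.30 $/kg
  candidate X: σ_y = 39.30 MPa, ρ = 2490 kg/m³, cost = 1.852 $/kg
  candidate D: M = 35.7 kN·m per $
  candidate X: M = 8.52 kN·m per $
  candidate W: M = 3.86 kN·m per $
  candidate B: M = 3.02 kN·m per $
  candidate S: M = 2.32 kN·m per $
Highest index: candidate D.

candidate D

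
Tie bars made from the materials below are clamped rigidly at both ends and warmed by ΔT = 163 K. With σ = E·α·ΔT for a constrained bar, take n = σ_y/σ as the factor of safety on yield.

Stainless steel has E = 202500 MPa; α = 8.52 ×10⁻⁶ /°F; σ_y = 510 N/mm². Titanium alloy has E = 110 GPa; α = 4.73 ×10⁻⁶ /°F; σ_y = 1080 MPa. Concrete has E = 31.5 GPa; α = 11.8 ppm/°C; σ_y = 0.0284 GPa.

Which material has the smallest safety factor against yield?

Converting E to GPa, α to ×10⁻⁶/K, σ_y to MPa, then σ and n for each:
  stainless steel: E = 202.5, α = 15.3, σ_y = 510.0 → σ = 506 MPa, n = 1.01
  titanium alloy: E = 110.0, α = 8.51, σ_y = 1080 → σ = 153 MPa, n = 7.07
  concrete: E = 31.50, α = 11.8, σ_y = 28.40 → σ = 60.6 MPa, n = 0.469
Smallest n: concrete with n = 0.469.

concrete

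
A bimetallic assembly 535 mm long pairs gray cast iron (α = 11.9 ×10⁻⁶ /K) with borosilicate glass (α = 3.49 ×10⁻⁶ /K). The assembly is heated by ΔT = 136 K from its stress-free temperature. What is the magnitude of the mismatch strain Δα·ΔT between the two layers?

1.14×10⁻³

Δα = |11.9 − 3.49|×10⁻⁶/K = 8.41×10⁻⁶/K.
Mismatch strain = Δα·ΔT = 8.41×10⁻⁶ × 136.0 = 1.14×10⁻³.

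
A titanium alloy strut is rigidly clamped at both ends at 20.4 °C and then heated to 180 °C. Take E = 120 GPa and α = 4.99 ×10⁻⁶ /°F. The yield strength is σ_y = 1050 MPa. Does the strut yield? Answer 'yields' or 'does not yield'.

α = 4.99×10⁻⁶/°F × 9/5 = 8.98×10⁻⁶/K.
ΔT = 159.6 K. Constrained thermal stress σ = E·α·ΔT = 120.0×10³ MPa × 8.98×10⁻⁶ × 159.6 = 172 MPa (compressive).
Compare to σ_y = 1050 MPa: σ < σ_y, so it does not yield.

does not yield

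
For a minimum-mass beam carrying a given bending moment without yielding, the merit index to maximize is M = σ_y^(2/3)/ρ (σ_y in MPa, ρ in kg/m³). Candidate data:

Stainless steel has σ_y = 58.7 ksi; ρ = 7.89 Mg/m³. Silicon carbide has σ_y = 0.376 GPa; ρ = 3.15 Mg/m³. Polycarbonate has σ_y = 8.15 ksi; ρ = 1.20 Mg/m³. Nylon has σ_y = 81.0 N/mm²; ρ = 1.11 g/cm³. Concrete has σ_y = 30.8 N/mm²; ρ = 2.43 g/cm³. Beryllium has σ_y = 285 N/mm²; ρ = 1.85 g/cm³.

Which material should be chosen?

In SI units:
  stainless steel: σ_y = 404.7 MPa, ρ = 7890 kg/m³
  silicon carbide: σ_y = 376.0 MPa, ρ = 3150 kg/m³
  polycarbonate: σ_y = 56.19 MPa, ρ = 1200 kg/m³
  nylon: σ_y = 81.00 MPa, ρ = 1110 kg/m³
  concrete: σ_y = 30.80 MPa, ρ = 2430 kg/m³
  beryllium: σ_y = 285.0 MPa, ρ = 1850 kg/m³
  beryllium: M = 23.4×10⁻³
  nylon: M = 16.9×10⁻³
  silicon carbide: M = 16.5×10⁻³
  polycarbonate: M = 12.2×10⁻³
  stainless steel: M = 6.93×10⁻³
  concrete: M = 4.04×10⁻³
The maximum is for beryllium.

beryllium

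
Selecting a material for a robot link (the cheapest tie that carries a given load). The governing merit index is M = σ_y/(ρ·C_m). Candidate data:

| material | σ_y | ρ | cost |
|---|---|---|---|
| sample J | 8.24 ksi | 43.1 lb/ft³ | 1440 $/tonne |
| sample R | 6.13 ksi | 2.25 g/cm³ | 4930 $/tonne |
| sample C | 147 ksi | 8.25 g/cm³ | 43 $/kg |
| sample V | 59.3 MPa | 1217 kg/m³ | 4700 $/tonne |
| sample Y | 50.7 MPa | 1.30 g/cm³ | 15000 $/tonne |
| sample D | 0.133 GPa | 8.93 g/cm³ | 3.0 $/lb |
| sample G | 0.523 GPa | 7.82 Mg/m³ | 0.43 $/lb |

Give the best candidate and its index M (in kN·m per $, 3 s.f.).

sample G, M = 70.6 kN·m per $

Convert each candidate to consistent units, then evaluate M:
  sample J: σ_y = 56.81 MPa, ρ = 690.4 kg/m³, cost = 1.440 $/kg
  sample R: σ_y = 42.26 MPa, ρ = 2250 kg/m³, cost = 4.930 $/kg
  sample C: σ_y = 1014 MPa, ρ = 8250 kg/m³, cost = 43.00 $/kg
  sample V: σ_y = 59.30 MPa, ρ = 1217 kg/m³, cost = 4.700 $/kg
  sample Y: σ_y = 50.70 MPa, ρ = 1300 kg/m³, cost = 15.00 $/kg
  sample D: σ_y = 133.0 MPa, ρ = 8930 kg/m³, cost = 6.614 $/kg
  sample G: σ_y = 523.0 MPa, ρ = 7820 kg/m³, cost = 0.9480 $/kg
  sample G: M = 70.6 kN·m per $
  sample J: M = 57.1 kN·m per $
  sample V: M = 10.4 kN·m per $
  sample R: M = 3.81 kN·m per $
  sample C: M = 2.86 kN·m per $
  sample Y: M = 2.60 kN·m per $
  sample D: M = 2.25 kN·m per $
The maximum is for sample G.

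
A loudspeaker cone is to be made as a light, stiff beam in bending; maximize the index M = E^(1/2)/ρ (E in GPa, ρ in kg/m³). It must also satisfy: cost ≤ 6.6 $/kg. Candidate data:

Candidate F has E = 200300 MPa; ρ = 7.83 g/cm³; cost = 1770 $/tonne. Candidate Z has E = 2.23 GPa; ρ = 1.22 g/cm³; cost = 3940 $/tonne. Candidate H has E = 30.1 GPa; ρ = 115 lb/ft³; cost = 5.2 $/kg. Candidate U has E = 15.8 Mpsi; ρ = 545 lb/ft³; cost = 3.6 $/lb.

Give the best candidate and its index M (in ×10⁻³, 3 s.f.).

candidate H, M = 2.98×10⁻³

Screen on constraints: cost ≤ 6.6 $/kg. Survivors: candidate F, candidate Z, candidate H.
After converting to SI:
  candidate F: E = 200.3 GPa, ρ = 7830 kg/m³
  candidate Z: E = 2.230 GPa, ρ = 1220 kg/m³
  candidate H: E = 30.10 GPa, ρ = 1842 kg/m³
  candidate H: M = 2.98×10⁻³
  candidate F: M = 1.81×10⁻³
  candidate Z: M = 1.22×10⁻³
Candidate H ranks first.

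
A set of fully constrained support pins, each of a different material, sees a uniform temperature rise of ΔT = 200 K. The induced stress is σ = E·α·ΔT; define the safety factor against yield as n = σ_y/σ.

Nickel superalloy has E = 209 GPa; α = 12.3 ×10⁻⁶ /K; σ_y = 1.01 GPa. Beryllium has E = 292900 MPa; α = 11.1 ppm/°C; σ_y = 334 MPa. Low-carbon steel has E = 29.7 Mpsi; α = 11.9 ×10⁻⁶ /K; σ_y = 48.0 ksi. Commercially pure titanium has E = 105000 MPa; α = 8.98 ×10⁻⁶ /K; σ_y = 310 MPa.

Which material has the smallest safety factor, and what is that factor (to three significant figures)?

In consistent units (E in GPa, α in ×10⁻⁶/K, σ_y in MPa):
  nickel superalloy: E = 209.0, α = 12.3, σ_y = 1010 → σ = 514 MPa, n = 1.96
  beryllium: E = 292.9, α = 11.1, σ_y = 334.0 → σ = 650 MPa, n = 0.514
  low-carbon steel: E = 204.8, α = 11.9, σ_y = 330.9 → σ = 487 MPa, n = 0.679
  commercially pure titanium: E = 105.0, α = 8.98, σ_y = 310.0 → σ = 189 MPa, n = 1.64
Beryllium has the lowest safety factor, n = 0.514.

beryllium, n = 0.514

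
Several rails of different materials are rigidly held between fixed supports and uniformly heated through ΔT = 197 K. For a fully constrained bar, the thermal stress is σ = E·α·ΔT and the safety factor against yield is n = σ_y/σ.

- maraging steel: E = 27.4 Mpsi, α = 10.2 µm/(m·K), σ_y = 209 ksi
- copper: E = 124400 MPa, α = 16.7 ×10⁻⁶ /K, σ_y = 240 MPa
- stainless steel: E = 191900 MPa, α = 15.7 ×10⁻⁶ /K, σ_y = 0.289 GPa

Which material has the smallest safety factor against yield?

Converting E to GPa, α to ×10⁻⁶/K, σ_y to MPa, then σ and n for each:
  maraging steel: E = 188.9, α = 10.2, σ_y = 1441 → σ = 380 MPa, n = 3.80
  copper: E = 124.4, α = 16.7, σ_y = 240.0 → σ = 409 MPa, n = 0.586
  stainless steel: E = 191.9, α = 15.7, σ_y = 289.0 → σ = 594 MPa, n = 0.487
Stainless steel has the lowest safety factor, n = 0.487.

stainless steel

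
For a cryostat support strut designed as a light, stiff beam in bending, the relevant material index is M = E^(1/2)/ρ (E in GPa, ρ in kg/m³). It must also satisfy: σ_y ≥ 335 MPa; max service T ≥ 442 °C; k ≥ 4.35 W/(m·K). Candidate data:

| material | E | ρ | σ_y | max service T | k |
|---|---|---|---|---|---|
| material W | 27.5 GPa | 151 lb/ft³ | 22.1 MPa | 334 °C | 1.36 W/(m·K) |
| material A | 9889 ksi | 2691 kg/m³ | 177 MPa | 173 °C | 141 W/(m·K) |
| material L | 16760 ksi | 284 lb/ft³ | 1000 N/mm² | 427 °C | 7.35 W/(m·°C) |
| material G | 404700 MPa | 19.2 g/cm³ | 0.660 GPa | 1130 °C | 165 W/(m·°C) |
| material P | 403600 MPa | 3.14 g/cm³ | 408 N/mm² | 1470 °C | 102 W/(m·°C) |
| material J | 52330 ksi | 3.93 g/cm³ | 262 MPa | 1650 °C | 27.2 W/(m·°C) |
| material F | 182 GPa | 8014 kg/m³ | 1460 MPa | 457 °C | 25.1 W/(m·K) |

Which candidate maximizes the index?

Screen on constraints: σ_y ≥ 335 MPa; max service T ≥ 442 °C; k ≥ 4.35 W/(m·K). Survivors: material G, material P, material F.
In SI units:
  material G: E = 404.7 GPa, ρ = 19200 kg/m³
  material P: E = 403.6 GPa, ρ = 3140 kg/m³
  material F: E = 182.0 GPa, ρ = 8014 kg/m³
  material P: M = 6.40×10⁻³
  material F: M = 1.68×10⁻³
  material G: M = 1.05×10⁻³
Material P ranks first.

material P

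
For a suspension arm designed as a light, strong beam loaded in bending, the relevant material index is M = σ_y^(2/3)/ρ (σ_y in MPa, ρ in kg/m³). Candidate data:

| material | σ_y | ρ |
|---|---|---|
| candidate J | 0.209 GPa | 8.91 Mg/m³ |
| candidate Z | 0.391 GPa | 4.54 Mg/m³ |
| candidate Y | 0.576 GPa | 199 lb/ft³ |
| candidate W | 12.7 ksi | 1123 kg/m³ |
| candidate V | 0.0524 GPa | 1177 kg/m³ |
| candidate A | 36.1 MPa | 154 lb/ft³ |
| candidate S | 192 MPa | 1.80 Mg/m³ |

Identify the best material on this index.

candidate Y

After converting to SI:
  candidate J: σ_y = 209.0 MPa, ρ = 8910 kg/m³
  candidate Z: σ_y = 391.0 MPa, ρ = 4540 kg/m³
  candidate Y: σ_y = 576.0 MPa, ρ = 3188 kg/m³
  candidate W: σ_y = 87.56 MPa, ρ = 1123 kg/m³
  candidate V: σ_y = 52.40 MPa, ρ = 1177 kg/m³
  candidate A: σ_y = 36.10 MPa, ρ = 2467 kg/m³
  candidate S: σ_y = 192.0 MPa, ρ = 1800 kg/m³
  candidate Y: M = 21.7×10⁻³
  candidate S: M = 18.5×10⁻³
  candidate W: M = 17.6×10⁻³
  candidate V: M = 11.9×10⁻³
  candidate Z: M = 11.8×10⁻³
  candidate A: M = 4.43×10⁻³
  candidate J: M = 3.95×10⁻³
Candidate Y has the largest M.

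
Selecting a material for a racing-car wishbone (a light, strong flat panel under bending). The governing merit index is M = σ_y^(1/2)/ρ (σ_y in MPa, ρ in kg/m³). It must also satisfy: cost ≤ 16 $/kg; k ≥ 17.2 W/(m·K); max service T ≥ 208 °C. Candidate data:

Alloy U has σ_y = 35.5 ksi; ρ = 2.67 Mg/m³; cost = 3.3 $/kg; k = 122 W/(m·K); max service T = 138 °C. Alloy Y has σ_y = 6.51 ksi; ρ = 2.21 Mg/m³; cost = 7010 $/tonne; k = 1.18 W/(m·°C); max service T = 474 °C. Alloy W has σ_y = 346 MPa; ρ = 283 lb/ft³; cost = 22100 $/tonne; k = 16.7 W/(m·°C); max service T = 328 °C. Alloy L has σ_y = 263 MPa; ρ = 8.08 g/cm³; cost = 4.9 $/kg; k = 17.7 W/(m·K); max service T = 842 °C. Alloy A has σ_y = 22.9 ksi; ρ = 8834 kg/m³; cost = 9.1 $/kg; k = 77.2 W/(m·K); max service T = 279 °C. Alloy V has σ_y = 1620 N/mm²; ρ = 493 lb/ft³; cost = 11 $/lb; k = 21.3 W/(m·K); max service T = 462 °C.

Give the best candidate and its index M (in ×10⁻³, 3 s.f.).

Screen on constraints: cost ≤ 16 $/kg; k ≥ 17.2 W/(m·K); max service T ≥ 208 °C. Survivors: alloy L, alloy A.
Convert each candidate to consistent units, then evaluate M:
  alloy L: σ_y = 263.0 MPa, ρ = 8080 kg/m³
  alloy A: σ_y = 157.9 MPa, ρ = 8834 kg/m³
  alloy L: M = 2.01×10⁻³
  alloy A: M = 1.42×10⁻³
Alloy L has the largest M.

alloy L, M = 2.01×10⁻³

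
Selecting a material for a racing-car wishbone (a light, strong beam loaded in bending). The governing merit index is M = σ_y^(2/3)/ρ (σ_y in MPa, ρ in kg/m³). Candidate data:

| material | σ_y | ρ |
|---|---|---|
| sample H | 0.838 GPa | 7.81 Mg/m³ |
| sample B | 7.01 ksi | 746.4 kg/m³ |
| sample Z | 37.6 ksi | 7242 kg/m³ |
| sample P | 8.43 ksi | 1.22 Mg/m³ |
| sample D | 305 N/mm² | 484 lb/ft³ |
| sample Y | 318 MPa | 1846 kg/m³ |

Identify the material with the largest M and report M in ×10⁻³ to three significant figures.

Normalizing units and computing the index:
  sample H: σ_y = 838.0 MPa, ρ = 7810 kg/m³
  sample B: σ_y = 48.33 MPa, ρ = 746.4 kg/m³
  sample Z: σ_y = 259.2 MPa, ρ = 7242 kg/m³
  sample P: σ_y = 58.12 MPa, ρ = 1220 kg/m³
  sample D: σ_y = 305.0 MPa, ρ = 7753 kg/m³
  sample Y: σ_y = 318.0 MPa, ρ = 1846 kg/m³
  sample Y: M = 25.2×10⁻³
  sample B: M = 17.8×10⁻³
  sample P: M = 12.3×10⁻³
  sample H: M = 11.4×10⁻³
  sample D: M = 5.84×10⁻³
  sample Z: M = 5.61×10⁻³
Highest index: sample Y.

sample Y, M = 25.2×10⁻³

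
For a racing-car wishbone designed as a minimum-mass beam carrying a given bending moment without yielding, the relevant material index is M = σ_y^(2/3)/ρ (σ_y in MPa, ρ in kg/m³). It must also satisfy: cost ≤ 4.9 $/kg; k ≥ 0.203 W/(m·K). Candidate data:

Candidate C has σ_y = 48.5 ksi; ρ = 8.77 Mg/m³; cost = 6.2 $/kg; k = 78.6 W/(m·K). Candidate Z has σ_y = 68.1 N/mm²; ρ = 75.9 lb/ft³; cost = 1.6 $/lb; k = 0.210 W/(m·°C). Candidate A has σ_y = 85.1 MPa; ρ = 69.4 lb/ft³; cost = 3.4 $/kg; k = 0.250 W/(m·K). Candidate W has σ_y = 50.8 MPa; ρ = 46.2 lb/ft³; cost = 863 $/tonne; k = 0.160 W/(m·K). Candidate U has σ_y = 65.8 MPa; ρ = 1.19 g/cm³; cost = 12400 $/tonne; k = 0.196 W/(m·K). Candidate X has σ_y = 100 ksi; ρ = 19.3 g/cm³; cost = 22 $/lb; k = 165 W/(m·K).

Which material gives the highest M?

candidate A

Screen on constraints: cost ≤ 4.9 $/kg; k ≥ 0.203 W/(m·K). Survivors: candidate Z, candidate A.
Normalizing units and computing the index:
  candidate Z: σ_y = 68.10 MPa, ρ = 1216 kg/m³
  candidate A: σ_y = 85.10 MPa, ρ = 1112 kg/m³
  candidate A: M = 17.4×10⁻³
  candidate Z: M = 13.7×10⁻³
The maximum is for candidate A.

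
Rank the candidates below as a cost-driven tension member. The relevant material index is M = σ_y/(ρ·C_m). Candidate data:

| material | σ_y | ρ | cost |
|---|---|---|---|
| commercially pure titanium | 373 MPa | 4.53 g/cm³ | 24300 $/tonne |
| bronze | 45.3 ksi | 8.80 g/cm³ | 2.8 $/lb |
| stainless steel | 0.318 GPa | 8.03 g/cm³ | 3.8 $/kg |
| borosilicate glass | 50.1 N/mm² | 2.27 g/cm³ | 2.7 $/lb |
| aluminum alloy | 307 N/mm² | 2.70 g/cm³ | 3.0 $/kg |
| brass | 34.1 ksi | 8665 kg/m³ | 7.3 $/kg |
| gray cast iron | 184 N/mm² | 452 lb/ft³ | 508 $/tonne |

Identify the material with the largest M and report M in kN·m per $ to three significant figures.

gray cast iron, M = 50.0 kN·m per $

After converting to SI:
  commercially pure titanium: σ_y = 373.0 MPa, ρ = 4530 kg/m³, cost = 24.30 $/kg
  bronze: σ_y = 312.3 MPa, ρ = 8800 kg/m³, cost = 6.173 $/kg
  stainless steel: σ_y = 318.0 MPa, ρ = 8030 kg/m³, cost = 3.800 $/kg
  borosilicate glass: σ_y = 50.10 MPa, ρ = 2270 kg/m³, cost = 5.952 $/kg
  aluminum alloy: σ_y = 307.0 MPa, ρ = 2700 kg/m³, cost = 3.000 $/kg
  brass: σ_y = 235.1 MPa, ρ = 8665 kg/m³, cost = 7.300 $/kg
  gray cast iron: σ_y = 184.0 MPa, ρ = 7240 kg/m³, cost = 0.5080 $/kg
  gray cast iron: M = 50.0 kN·m per $
  aluminum alloy: M = 37.9 kN·m per $
  stainless steel: M = 10.4 kN·m per $
  bronze: M = 5.75 kN·m per $
  brass: M = 3.72 kN·m per $
  borosilicate glass: M = 3.71 kN·m per $
  commercially pure titanium: M = 3.39 kN·m per $
Gray cast iron has the largest M.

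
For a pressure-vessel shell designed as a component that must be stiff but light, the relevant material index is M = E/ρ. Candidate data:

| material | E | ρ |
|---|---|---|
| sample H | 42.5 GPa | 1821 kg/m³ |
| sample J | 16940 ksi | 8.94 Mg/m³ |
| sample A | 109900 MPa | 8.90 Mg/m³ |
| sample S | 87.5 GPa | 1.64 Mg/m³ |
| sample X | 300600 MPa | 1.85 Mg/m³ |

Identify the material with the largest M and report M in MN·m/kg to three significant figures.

After converting to SI:
  sample H: E = 42.50 GPa, ρ = 1821 kg/m³
  sample J: E = 116.8 GPa, ρ = 8940 kg/m³
  sample A: E = 109.9 GPa, ρ = 8900 kg/m³
  sample S: E = 87.50 GPa, ρ = 1640 kg/m³
  sample X: E = 300.6 GPa, ρ = 1850 kg/m³
  sample X: M = 162 MN·m/kg
  sample S: M = 53.4 MN·m/kg
  sample H: M = 23.3 MN·m/kg
  sample J: M = 13.1 MN·m/kg
  sample A: M = 12.3 MN·m/kg
Sample X ranks first.

sample X, M = 162 MN·m/kg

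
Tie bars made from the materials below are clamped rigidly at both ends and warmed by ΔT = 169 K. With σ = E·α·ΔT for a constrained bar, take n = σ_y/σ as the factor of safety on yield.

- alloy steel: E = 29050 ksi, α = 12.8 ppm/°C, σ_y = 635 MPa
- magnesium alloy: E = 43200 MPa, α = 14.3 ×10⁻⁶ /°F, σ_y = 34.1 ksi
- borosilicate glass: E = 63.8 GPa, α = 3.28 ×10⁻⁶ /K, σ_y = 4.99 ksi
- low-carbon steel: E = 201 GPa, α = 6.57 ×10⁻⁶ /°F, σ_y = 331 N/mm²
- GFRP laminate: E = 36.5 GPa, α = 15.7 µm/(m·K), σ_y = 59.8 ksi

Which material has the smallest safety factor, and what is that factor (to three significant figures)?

Converting E to GPa, α to ×10⁻⁶/K, σ_y to MPa, then σ and n for each:
  alloy steel: E = 200.3, α = 12.8, σ_y = 635.0 → σ = 433 MPa, n = 1.47
  magnesium alloy: E = 43.20, α = 25.7, σ_y = 235.1 → σ = 188 MPa, n = 1.25
  borosilicate glass: E = 63.80, α = 3.28, σ_y = 34.40 → σ = 35.4 MPa, n = 0.973
  low-carbon steel: E = 201.0, α = 11.8, σ_y = 331.0 → σ = 402 MPa, n = 0.824
  GFRP laminate: E = 36.50, α = 15.7, σ_y = 412.3 → σ = 96.8 MPa, n = 4.26
The minimum is low-carbon steel at n = 0.824.

low-carbon steel, n = 0.824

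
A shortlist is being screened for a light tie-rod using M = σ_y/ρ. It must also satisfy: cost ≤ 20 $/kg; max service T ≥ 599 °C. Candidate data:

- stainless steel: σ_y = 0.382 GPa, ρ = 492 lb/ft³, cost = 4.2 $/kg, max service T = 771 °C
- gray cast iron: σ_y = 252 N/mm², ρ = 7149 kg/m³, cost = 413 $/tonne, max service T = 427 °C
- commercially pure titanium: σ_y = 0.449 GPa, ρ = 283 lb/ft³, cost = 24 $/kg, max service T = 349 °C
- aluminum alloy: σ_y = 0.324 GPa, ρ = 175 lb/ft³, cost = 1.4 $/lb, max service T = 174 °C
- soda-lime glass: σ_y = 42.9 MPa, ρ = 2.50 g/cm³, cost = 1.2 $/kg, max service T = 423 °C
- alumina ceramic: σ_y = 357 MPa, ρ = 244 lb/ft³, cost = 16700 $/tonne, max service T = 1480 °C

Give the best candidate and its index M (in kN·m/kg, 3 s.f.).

Screen on constraints: cost ≤ 20 $/kg; max service T ≥ 599 °C. Survivors: stainless steel, alumina ceramic.
After converting to SI:
  stainless steel: σ_y = 382.0 MPa, ρ = 7881 kg/m³
  alumina ceramic: σ_y = 357.0 MPa, ρ = 3909 kg/m³
  alumina ceramic: M = 91.3 kN·m/kg
  stainless steel: M = 48.5 kN·m/kg
Alumina ceramic ranks first.

alumina ceramic, M = 91.3 kN·m/kg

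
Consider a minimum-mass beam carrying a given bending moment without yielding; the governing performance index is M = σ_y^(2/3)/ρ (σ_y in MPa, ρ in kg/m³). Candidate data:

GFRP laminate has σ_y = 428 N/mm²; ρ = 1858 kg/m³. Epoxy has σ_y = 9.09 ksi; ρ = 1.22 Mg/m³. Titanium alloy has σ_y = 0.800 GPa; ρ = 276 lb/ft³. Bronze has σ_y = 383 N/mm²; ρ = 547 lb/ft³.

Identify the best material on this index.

Convert each candidate to consistent units, then evaluate M:
  GFRP laminate: σ_y = 428.0 MPa, ρ = 1858 kg/m³
  epoxy: σ_y = 62.67 MPa, ρ = 1220 kg/m³
  titanium alloy: σ_y = 800.0 MPa, ρ = 4421 kg/m³
  bronze: σ_y = 383.0 MPa, ρ = 8762 kg/m³
  GFRP laminate: M = 30.6×10⁻³
  titanium alloy: M = 19.5×10⁻³
  epoxy: M = 12.9×10⁻³
  bronze: M = 6.02×10⁻³
The maximum is for GFRP laminate.

GFRP laminate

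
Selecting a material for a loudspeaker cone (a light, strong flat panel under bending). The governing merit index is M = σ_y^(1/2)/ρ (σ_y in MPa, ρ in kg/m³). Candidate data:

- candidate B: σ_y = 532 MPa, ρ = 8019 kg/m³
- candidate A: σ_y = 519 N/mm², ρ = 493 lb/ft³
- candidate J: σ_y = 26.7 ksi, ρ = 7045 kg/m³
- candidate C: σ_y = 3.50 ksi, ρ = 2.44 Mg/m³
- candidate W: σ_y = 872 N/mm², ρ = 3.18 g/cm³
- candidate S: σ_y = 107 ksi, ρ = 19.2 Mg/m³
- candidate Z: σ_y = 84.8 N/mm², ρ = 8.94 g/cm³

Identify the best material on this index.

candidate W

After converting to SI:
  candidate B: σ_y = 532.0 MPa, ρ = 8019 kg/m³
  candidate A: σ_y = 519.0 MPa, ρ = 7897 kg/m³
  candidate J: σ_y = 184.1 MPa, ρ = 7045 kg/m³
  candidate C: σ_y = 24.13 MPa, ρ = 2440 kg/m³
  candidate W: σ_y = 872.0 MPa, ρ = 3180 kg/m³
  candidate S: σ_y = 737.7 MPa, ρ = 19200 kg/m³
  candidate Z: σ_y = 84.80 MPa, ρ = 8940 kg/m³
  candidate W: M = 9.29×10⁻³
  candidate A: M = 2.88×10⁻³
  candidate B: M = 2.88×10⁻³
  candidate C: M = 2.01×10⁻³
  candidate J: M = 1.93×10⁻³
  candidate S: M = 1.41×10⁻³
  candidate Z: M = 1.03×10⁻³
The maximum is for candidate W.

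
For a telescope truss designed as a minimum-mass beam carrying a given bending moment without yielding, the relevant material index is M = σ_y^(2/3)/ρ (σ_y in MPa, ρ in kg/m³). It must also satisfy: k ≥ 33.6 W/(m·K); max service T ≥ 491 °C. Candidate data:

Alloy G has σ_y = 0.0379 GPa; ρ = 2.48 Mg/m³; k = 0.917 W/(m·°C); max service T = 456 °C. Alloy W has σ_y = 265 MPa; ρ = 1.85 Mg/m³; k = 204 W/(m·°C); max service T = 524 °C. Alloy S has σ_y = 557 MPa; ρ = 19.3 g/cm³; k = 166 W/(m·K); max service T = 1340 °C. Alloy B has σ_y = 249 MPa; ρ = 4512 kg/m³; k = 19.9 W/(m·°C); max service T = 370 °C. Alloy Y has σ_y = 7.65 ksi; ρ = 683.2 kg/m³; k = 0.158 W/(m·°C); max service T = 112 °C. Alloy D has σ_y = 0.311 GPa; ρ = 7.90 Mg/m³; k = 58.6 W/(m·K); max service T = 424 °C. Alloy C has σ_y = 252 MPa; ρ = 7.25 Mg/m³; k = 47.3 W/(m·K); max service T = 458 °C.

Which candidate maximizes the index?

Screen on constraints: k ≥ 33.6 W/(m·K); max service T ≥ 491 °C. Survivors: alloy W, alloy S.
Convert each candidate to consistent units, then evaluate M:
  alloy W: σ_y = 265.0 MPa, ρ = 1850 kg/m³
  alloy S: σ_y = 557.0 MPa, ρ = 19300 kg/m³
  alloy W: M = 22.3×10⁻³
  alloy S: M = 3.51×10⁻³
Alloy W has the largest M.

alloy W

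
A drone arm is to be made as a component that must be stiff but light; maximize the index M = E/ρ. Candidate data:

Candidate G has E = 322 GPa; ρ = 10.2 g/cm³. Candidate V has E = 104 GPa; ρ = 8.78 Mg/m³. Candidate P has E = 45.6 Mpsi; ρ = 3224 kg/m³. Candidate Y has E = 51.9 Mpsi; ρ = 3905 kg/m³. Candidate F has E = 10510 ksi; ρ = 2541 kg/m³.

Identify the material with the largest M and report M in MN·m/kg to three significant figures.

Putting every candidate on a common basis:
  candidate G: E = 322.0 GPa, ρ = 10200 kg/m³
  candidate V: E = 104.0 GPa, ρ = 8780 kg/m³
  candidate P: E = 314.4 GPa, ρ = 3224 kg/m³
  candidate Y: E = 357.8 GPa, ρ = 3905 kg/m³
  candidate F: E = 72.46 GPa, ρ = 2541 kg/m³
  candidate P: M = 97.5 MN·m/kg
  candidate Y: M = 91.6 MN·m/kg
  candidate G: M = 31.6 MN·m/kg
  candidate F: M = 28.5 MN·m/kg
  candidate V: M = 11.8 MN·m/kg
The maximum is for candidate P.

candidate P, M = 97.5 MN·m/kg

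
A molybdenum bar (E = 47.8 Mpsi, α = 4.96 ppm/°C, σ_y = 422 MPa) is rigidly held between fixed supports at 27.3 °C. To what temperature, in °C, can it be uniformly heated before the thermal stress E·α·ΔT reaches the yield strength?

E = 47.8 Mpsi = 329.6 GPa.
E·α·ΔT = 422.0 MPa ⇒ ΔT = 422.0 / (329.6×10³ × 4.96×10⁻⁶) = 258.2 K.
T = 27.3 + 258.2 = 285.5 °C.

285 °C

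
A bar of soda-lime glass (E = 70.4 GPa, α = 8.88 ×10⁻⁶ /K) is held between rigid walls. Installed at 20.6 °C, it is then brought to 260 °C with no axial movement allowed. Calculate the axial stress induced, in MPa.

150 MPa

ΔT = 239.4 K. Constrained thermal stress σ = E·α·ΔT = 70.40×10³ MPa × 8.88×10⁻⁶ × 239.4 = 150 MPa (compressive).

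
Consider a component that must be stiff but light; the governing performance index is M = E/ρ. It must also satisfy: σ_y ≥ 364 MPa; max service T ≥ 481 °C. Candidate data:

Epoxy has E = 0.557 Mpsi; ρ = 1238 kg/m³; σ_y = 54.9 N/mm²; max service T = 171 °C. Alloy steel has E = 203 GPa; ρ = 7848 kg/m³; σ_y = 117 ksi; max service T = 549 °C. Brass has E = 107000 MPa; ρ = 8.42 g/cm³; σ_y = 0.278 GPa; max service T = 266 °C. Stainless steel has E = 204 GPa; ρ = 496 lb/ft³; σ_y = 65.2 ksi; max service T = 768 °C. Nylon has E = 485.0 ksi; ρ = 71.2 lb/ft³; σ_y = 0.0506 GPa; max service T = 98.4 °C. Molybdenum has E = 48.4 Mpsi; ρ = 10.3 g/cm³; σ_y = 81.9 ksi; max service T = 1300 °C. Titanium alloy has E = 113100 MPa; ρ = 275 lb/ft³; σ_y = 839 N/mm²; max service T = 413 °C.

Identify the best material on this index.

Screen on constraints: σ_y ≥ 364 MPa; max service T ≥ 481 °C. Survivors: alloy steel, stainless steel, molybdenum.
In SI units:
  alloy steel: E = 203.0 GPa, ρ = 7848 kg/m³
  stainless steel: E = 204.0 GPa, ρ = 7945 kg/m³
  molybdenum: E = 333.7 GPa, ρ = 10300 kg/m³
  molybdenum: M = 32.4 MN·m/kg
  alloy steel: M = 25.9 MN·m/kg
  stainless steel: M = 25.7 MN·m/kg
The maximum is for molybdenum.

molybdenum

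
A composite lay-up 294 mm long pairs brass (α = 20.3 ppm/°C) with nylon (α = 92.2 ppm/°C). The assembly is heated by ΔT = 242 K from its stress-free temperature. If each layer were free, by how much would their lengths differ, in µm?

Δα = |20.3 − 92.2|×10⁻⁶/K = 71.9×10⁻⁶/K.
ΔL_mismatch = Δα·L·ΔT = 71.9×10⁻⁶ × 294.0 mm × 242.0 K = 5120 µm.

5120 µm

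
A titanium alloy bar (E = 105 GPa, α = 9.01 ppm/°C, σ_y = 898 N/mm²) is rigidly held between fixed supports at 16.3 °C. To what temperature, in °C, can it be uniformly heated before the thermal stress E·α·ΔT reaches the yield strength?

966 °C

σ_y = 898 N/mm² = 898.0 MPa.
E·α·ΔT = 898.0 MPa ⇒ ΔT = 898.0 / (105.0×10³ × 9.01×10⁻⁶) = 949.2 K.
T = 16.3 + 949.2 = 965.5 °C.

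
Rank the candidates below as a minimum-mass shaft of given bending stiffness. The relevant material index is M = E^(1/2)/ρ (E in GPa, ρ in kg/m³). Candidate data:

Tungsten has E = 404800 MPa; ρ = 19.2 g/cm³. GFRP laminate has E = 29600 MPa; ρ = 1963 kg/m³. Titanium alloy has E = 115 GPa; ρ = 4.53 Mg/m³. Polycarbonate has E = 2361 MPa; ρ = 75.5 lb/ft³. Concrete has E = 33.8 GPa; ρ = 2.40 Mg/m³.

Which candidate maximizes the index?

Convert each candidate to consistent units, then evaluate M:
  tungsten: E = 404.8 GPa, ρ = 19200 kg/m³
  GFRP laminate: E = 29.60 GPa, ρ = 1963 kg/m³
  titanium alloy: E = 115.0 GPa, ρ = 4530 kg/m³
  polycarbonate: E = 2.361 GPa, ρ = 1209 kg/m³
  concrete: E = 33.80 GPa, ρ = 2400 kg/m³
  GFRP laminate: M = 2.77×10⁻³
  concrete: M = 2.42×10⁻³
  titanium alloy: M = 2.37×10⁻³
  polycarbonate: M = 1.27×10⁻³
  tungsten: M = 1.05×10⁻³
GFRP laminate has the largest M.

GFRP laminate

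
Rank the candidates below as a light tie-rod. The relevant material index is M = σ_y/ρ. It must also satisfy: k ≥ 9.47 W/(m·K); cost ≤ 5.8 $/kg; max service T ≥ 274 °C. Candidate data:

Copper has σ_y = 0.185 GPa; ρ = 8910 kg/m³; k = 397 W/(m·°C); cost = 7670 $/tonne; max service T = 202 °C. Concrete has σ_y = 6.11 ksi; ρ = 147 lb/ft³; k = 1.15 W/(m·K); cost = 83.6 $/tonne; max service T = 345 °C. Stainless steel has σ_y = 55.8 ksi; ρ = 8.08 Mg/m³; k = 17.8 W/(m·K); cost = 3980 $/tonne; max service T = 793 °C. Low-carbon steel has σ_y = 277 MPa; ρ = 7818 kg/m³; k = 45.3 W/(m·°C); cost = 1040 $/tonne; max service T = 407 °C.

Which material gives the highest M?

Screen on constraints: k ≥ 9.47 W/(m·K); cost ≤ 5.8 $/kg; max service T ≥ 274 °C. Survivors: stainless steel, low-carbon steel.
Putting every candidate on a common basis:
  stainless steel: σ_y = 384.7 MPa, ρ = 8080 kg/m³
  low-carbon steel: σ_y = 277.0 MPa, ρ = 7818 kg/m³
  stainless steel: M = 47.6 kN·m/kg
  low-carbon steel: M = 35.4 kN·m/kg
The maximum is for stainless steel.

stainless steel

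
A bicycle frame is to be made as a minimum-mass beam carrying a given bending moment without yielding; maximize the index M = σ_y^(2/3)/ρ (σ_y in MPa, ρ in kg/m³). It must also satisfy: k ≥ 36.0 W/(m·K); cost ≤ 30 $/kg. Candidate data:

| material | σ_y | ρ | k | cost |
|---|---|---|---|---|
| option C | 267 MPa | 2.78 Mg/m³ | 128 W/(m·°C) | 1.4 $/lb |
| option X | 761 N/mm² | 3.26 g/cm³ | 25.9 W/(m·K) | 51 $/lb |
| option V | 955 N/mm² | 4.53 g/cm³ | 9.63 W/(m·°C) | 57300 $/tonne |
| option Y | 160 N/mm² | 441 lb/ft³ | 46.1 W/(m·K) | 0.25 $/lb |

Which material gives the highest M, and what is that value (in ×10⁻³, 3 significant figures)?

option C, M = 14.9×10⁻³

Screen on constraints: k ≥ 36.0 W/(m·K); cost ≤ 30 $/kg. Survivors: option C, option Y.
Normalizing units and computing the index:
  option C: σ_y = 267.0 MPa, ρ = 2780 kg/m³
  option Y: σ_y = 160.0 MPa, ρ = 7064 kg/m³
  option C: M = 14.9×10⁻³
  option Y: M = 4.17×10⁻³
Option C ranks first.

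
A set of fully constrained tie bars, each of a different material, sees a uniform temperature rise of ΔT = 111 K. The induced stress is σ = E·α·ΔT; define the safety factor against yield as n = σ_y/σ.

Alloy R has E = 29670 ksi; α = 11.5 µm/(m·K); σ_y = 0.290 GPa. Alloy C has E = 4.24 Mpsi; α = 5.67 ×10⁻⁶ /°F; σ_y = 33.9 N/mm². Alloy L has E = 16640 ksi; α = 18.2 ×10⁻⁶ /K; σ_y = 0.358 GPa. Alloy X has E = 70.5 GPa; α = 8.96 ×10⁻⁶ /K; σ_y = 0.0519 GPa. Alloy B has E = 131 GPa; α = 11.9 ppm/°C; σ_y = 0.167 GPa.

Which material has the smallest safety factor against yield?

alloy X

Per material, after unit conversion:
  alloy R: E = 204.6, α = 11.5, σ_y = 290.0 → σ = 261 MPa, n = 1.11
  alloy C: E = 29.23, α = 10.2, σ_y = 33.90 → σ = 33.1 MPa, n = 1.02
  alloy L: E = 114.7, α = 18.2, σ_y = 358.0 → σ = 232 MPa, n = 1.54
  alloy X: E = 70.50, α = 8.96, σ_y = 51.90 → σ = 70.1 MPa, n = 0.740
  alloy B: E = 131.0, α = 11.9, σ_y = 167.0 → σ = 173 MPa, n = 0.965
Smallest n: alloy X with n = 0.740.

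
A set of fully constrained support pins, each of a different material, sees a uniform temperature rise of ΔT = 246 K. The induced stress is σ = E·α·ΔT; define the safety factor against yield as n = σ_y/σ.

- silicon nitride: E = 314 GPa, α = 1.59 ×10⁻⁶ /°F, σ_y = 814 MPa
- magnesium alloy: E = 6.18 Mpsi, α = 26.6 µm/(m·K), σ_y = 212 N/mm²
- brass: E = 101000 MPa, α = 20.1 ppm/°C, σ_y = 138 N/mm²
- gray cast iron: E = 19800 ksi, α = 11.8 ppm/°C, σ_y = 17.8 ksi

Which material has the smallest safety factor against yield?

With everything in SI (GPa, ×10⁻⁶/K, MPa):
  silicon nitride: E = 314.0, α = 2.86, σ_y = 814.0 → σ = 221 MPa, n = 3.68
  magnesium alloy: E = 42.61, α = 26.6, σ_y = 212.0 → σ = 279 MPa, n = 0.760
  brass: E = 101.0, α = 20.1, σ_y = 138.0 → σ = 499 MPa, n = 0.276
  gray cast iron: E = 136.5, α = 11.8, σ_y = 122.7 → σ = 396 MPa, n = 0.310
Brass has the lowest safety factor, n = 0.276.

brass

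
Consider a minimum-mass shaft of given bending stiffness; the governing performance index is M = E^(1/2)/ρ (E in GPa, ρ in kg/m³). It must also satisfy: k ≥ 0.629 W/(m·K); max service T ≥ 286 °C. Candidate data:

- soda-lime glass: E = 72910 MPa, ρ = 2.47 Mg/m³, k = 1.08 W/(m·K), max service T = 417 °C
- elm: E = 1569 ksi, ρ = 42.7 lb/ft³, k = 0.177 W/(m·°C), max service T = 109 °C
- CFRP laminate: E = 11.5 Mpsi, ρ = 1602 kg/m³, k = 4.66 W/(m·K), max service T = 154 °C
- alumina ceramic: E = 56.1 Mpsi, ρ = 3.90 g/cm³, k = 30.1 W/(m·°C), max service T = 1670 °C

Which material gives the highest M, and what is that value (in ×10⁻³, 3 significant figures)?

alumina ceramic, M = 5.04×10⁻³

Screen on constraints: k ≥ 0.629 W/(m·K); max service T ≥ 286 °C. Survivors: soda-lime glass, alumina ceramic.
In SI units:
  soda-lime glass: E = 72.91 GPa, ρ = 2470 kg/m³
  alumina ceramic: E = 386.8 GPa, ρ = 3900 kg/m³
  alumina ceramic: M = 5.04×10⁻³
  soda-lime glass: M = 3.46×10⁻³
Highest index: alumina ceramic.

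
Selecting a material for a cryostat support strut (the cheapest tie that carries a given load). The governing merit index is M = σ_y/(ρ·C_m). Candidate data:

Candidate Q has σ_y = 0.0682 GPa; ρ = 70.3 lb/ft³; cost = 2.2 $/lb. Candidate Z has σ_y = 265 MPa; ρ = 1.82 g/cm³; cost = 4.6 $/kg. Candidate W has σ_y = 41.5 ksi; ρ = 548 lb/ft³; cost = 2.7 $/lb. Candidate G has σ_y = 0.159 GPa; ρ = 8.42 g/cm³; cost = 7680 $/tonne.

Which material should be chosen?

Convert each candidate to consistent units, then evaluate M:
  candidate Q: σ_y = 68.20 MPa, ρ = 1126 kg/m³, cost = 4.850 $/kg
  candidate Z: σ_y = 265.0 MPa, ρ = 1820 kg/m³, cost = 4.600 $/kg
  candidate W: σ_y = 286.1 MPa, ρ = 8778 kg/m³, cost = 5.952 $/kg
  candidate G: σ_y = 159.0 MPa, ρ = 8420 kg/m³, cost = 7.680 $/kg
  candidate Z: M = 31.7 kN·m per $
  candidate Q: M = 12.5 kN·m per $
  candidate W: M = 5.48 kN·m per $
  candidate G: M = 2.46 kN·m per $
The maximum is for candidate Z.

candidate Z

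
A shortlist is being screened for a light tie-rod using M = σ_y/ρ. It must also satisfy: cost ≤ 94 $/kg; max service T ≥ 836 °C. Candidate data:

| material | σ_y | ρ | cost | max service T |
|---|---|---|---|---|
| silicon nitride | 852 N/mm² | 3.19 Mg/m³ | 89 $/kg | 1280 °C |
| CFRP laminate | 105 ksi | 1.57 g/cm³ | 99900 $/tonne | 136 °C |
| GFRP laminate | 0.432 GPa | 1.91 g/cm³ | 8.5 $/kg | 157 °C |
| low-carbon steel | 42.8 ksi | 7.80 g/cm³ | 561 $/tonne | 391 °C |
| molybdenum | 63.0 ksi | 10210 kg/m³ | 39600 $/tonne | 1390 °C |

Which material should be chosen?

Screen on constraints: cost ≤ 94 $/kg; max service T ≥ 836 °C. Survivors: silicon nitride, molybdenum.
Putting every candidate on a common basis:
  silicon nitride: σ_y = 852.0 MPa, ρ = 3190 kg/m³
  molybdenum: σ_y = 434.4 MPa, ρ = 10210 kg/m³
  silicon nitride: M = 267 kN·m/kg
  molybdenum: M = 42.5 kN·m/kg
The maximum is for silicon nitride.

silicon nitride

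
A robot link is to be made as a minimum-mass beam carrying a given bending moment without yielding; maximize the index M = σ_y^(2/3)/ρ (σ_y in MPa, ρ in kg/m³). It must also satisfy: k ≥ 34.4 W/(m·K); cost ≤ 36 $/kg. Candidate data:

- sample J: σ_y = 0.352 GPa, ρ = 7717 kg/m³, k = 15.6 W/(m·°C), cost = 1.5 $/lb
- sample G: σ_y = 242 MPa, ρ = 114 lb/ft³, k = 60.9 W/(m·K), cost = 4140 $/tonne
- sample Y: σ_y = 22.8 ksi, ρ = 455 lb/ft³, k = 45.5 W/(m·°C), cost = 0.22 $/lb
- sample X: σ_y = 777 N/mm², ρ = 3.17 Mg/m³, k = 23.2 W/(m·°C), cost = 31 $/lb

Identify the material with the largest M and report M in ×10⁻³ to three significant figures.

sample G, M = 21.3×10⁻³

Screen on constraints: k ≥ 34.4 W/(m·K); cost ≤ 36 $/kg. Survivors: sample G, sample Y.
After converting to SI:
  sample G: σ_y = 242.0 MPa, ρ = 1826 kg/m³
  sample Y: σ_y = 157.2 MPa, ρ = 7288 kg/m³
  sample G: M = 21.3×10⁻³
  sample Y: M = 4.00×10⁻³
Sample G has the largest M.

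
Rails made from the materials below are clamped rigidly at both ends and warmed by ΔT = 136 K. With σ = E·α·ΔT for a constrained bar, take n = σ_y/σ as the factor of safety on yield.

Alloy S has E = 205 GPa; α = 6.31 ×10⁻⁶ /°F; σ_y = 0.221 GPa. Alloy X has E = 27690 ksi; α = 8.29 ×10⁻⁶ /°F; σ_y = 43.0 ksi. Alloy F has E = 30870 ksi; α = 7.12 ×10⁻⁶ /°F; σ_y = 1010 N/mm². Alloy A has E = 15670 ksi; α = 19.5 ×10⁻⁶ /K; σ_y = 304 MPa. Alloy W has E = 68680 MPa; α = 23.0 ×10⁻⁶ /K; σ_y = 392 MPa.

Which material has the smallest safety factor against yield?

With everything in SI (GPa, ×10⁻⁶/K, MPa):
  alloy S: E = 205.0, α = 11.4, σ_y = 221.0 → σ = 317 MPa, n = 0.698
  alloy X: E = 190.9, α = 14.9, σ_y = 296.5 → σ = 387 MPa, n = 0.765
  alloy F: E = 212.8, α = 12.8, σ_y = 1010 → σ = 371 MPa, n = 2.72
  alloy A: E = 108.0, α = 19.5, σ_y = 304.0 → σ = 287 MPa, n = 1.06
  alloy W: E = 68.68, α = 23.0, σ_y = 392.0 → σ = 215 MPa, n = 1.82
Alloy S has the lowest safety factor, n = 0.698.

alloy S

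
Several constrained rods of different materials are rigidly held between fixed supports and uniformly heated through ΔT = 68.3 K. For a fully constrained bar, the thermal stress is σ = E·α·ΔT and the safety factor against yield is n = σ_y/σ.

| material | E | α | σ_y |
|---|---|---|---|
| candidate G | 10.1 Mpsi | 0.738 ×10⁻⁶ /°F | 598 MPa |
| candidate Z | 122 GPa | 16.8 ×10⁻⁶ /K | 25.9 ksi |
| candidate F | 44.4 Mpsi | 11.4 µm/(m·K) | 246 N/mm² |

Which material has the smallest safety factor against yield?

In consistent units (E in GPa, α in ×10⁻⁶/K, σ_y in MPa):
  candidate G: E = 69.64, α = 1.33, σ_y = 598.0 → σ = 6.32 MPa, n = 94.6
  candidate Z: E = 122.0, α = 16.8, σ_y = 178.6 → σ = 140 MPa, n = 1.28
  candidate F: E = 306.1, α = 11.4, σ_y = 246.0 → σ = 238 MPa, n = 1.03
The minimum is candidate F at n = 1.03.

candidate F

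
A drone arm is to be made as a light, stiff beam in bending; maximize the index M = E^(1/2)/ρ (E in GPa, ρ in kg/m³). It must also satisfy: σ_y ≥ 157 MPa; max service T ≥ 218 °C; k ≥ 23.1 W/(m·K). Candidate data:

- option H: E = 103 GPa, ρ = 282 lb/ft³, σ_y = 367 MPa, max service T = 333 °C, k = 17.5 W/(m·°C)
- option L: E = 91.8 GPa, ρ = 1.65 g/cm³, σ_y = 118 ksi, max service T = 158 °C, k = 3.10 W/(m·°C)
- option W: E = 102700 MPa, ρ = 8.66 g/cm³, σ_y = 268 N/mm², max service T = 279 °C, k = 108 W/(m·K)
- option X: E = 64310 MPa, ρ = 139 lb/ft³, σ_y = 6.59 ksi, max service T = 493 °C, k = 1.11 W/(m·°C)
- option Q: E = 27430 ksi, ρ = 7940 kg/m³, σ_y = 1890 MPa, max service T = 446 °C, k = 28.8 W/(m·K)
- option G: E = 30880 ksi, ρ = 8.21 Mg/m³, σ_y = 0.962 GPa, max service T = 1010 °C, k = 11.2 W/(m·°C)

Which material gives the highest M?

Screen on constraints: σ_y ≥ 157 MPa; max service T ≥ 218 °C; k ≥ 23.1 W/(m·K). Survivors: option W, option Q.
Normalizing units and computing the index:
  option W: E = 102.7 GPa, ρ = 8660 kg/m³
  option Q: E = 189.1 GPa, ρ = 7940 kg/m³
  option Q: M = 1.73×10⁻³
  option W: M = 1.17×10⁻³
Highest index: option Q.

option Q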